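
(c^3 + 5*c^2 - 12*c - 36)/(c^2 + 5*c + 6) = (c^2 + 3*c - 18)/(c + 3)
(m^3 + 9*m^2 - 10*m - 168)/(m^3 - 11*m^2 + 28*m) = (m^2 + 13*m + 42)/(m*(m - 7))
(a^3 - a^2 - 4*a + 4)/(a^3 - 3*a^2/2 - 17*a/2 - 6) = 2*(-a^3 + a^2 + 4*a - 4)/(-2*a^3 + 3*a^2 + 17*a + 12)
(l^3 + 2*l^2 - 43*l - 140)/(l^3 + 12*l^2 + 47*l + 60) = (l - 7)/(l + 3)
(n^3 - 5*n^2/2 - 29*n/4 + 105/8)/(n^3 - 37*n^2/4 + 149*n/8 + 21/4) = (4*n^2 + 4*n - 15)/(4*n^2 - 23*n - 6)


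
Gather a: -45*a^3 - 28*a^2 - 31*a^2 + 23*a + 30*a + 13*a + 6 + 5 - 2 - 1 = -45*a^3 - 59*a^2 + 66*a + 8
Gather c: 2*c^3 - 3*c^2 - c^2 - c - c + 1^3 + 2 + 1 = 2*c^3 - 4*c^2 - 2*c + 4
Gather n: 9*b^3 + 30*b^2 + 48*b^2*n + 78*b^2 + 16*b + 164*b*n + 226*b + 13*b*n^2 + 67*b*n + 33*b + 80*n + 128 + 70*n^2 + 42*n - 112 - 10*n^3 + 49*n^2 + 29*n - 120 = 9*b^3 + 108*b^2 + 275*b - 10*n^3 + n^2*(13*b + 119) + n*(48*b^2 + 231*b + 151) - 104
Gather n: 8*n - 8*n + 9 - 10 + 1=0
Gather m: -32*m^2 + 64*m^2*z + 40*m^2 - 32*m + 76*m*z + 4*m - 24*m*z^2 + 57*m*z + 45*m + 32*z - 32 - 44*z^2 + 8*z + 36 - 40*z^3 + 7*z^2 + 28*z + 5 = m^2*(64*z + 8) + m*(-24*z^2 + 133*z + 17) - 40*z^3 - 37*z^2 + 68*z + 9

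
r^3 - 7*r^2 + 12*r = r*(r - 4)*(r - 3)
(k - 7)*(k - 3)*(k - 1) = k^3 - 11*k^2 + 31*k - 21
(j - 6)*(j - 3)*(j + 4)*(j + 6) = j^4 + j^3 - 48*j^2 - 36*j + 432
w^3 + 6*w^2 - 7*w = w*(w - 1)*(w + 7)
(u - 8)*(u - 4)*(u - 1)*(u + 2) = u^4 - 11*u^3 + 18*u^2 + 56*u - 64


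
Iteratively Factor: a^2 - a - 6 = (a + 2)*(a - 3)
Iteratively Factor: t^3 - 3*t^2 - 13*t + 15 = (t - 5)*(t^2 + 2*t - 3) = (t - 5)*(t - 1)*(t + 3)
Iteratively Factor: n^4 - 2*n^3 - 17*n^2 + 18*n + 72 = (n + 3)*(n^3 - 5*n^2 - 2*n + 24) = (n - 4)*(n + 3)*(n^2 - n - 6) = (n - 4)*(n - 3)*(n + 3)*(n + 2)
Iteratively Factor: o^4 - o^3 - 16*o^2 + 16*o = (o - 1)*(o^3 - 16*o) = (o - 4)*(o - 1)*(o^2 + 4*o) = (o - 4)*(o - 1)*(o + 4)*(o)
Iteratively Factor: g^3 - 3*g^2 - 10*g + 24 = (g - 2)*(g^2 - g - 12) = (g - 2)*(g + 3)*(g - 4)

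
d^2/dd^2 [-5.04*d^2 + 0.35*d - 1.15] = -10.0800000000000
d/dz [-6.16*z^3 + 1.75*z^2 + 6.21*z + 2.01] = -18.48*z^2 + 3.5*z + 6.21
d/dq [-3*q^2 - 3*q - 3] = -6*q - 3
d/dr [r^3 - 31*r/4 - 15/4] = 3*r^2 - 31/4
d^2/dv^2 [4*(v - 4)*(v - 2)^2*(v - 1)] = 48*v^2 - 216*v + 224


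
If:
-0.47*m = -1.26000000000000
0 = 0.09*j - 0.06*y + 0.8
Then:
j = 0.666666666666667*y - 8.88888888888889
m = 2.68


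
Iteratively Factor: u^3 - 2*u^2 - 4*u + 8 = (u - 2)*(u^2 - 4) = (u - 2)*(u + 2)*(u - 2)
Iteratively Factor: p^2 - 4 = (p + 2)*(p - 2)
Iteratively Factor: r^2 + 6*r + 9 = (r + 3)*(r + 3)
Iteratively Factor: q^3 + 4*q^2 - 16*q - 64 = (q + 4)*(q^2 - 16) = (q + 4)^2*(q - 4)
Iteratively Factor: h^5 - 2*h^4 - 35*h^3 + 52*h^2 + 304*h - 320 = (h - 4)*(h^4 + 2*h^3 - 27*h^2 - 56*h + 80) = (h - 4)*(h + 4)*(h^3 - 2*h^2 - 19*h + 20) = (h - 4)*(h + 4)^2*(h^2 - 6*h + 5) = (h - 4)*(h - 1)*(h + 4)^2*(h - 5)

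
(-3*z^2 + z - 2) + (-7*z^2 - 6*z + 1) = -10*z^2 - 5*z - 1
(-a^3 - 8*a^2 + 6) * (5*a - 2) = -5*a^4 - 38*a^3 + 16*a^2 + 30*a - 12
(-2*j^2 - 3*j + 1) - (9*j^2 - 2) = -11*j^2 - 3*j + 3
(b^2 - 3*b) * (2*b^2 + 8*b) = 2*b^4 + 2*b^3 - 24*b^2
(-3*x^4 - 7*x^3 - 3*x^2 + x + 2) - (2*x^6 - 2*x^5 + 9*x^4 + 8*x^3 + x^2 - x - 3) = -2*x^6 + 2*x^5 - 12*x^4 - 15*x^3 - 4*x^2 + 2*x + 5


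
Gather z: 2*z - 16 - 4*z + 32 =16 - 2*z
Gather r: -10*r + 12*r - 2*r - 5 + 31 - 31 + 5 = 0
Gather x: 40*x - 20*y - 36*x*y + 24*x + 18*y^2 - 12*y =x*(64 - 36*y) + 18*y^2 - 32*y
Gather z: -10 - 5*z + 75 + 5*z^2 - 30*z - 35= 5*z^2 - 35*z + 30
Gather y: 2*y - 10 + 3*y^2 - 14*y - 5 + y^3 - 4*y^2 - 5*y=y^3 - y^2 - 17*y - 15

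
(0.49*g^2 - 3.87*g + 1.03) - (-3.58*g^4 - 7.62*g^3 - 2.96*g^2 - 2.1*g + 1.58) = 3.58*g^4 + 7.62*g^3 + 3.45*g^2 - 1.77*g - 0.55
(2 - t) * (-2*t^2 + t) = 2*t^3 - 5*t^2 + 2*t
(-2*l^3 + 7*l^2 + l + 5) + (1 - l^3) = -3*l^3 + 7*l^2 + l + 6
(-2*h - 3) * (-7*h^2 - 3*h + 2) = 14*h^3 + 27*h^2 + 5*h - 6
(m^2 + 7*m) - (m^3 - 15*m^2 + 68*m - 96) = -m^3 + 16*m^2 - 61*m + 96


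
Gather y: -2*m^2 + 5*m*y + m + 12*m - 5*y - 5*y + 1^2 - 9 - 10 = -2*m^2 + 13*m + y*(5*m - 10) - 18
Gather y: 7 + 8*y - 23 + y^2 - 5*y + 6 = y^2 + 3*y - 10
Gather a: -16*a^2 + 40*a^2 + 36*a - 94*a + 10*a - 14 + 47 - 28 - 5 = 24*a^2 - 48*a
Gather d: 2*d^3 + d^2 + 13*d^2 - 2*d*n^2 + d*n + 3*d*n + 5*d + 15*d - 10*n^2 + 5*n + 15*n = 2*d^3 + 14*d^2 + d*(-2*n^2 + 4*n + 20) - 10*n^2 + 20*n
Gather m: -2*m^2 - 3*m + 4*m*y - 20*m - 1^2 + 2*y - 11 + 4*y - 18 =-2*m^2 + m*(4*y - 23) + 6*y - 30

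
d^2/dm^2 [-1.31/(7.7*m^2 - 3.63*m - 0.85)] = (-155.3398*m^2 + 73.23162*m + 1.31*(15.4*m - 3.63)*(30.8*m - 7.26) + 17.1479)/(-7.7*m^2 + 3.63*m + 0.85)^3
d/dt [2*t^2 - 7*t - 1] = 4*t - 7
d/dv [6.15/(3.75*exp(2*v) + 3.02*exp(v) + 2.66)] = (-46.125*exp(v) - 18.573)*exp(v)/(3.75*exp(2*v) + 3.02*exp(v) + 2.66)^2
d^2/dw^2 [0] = 0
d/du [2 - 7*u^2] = -14*u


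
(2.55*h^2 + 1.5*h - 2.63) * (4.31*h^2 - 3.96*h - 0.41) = 10.9905*h^4 - 3.633*h^3 - 18.3208*h^2 + 9.7998*h + 1.0783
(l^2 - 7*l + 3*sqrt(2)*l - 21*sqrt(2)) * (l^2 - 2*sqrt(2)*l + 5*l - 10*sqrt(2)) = l^4 - 2*l^3 + sqrt(2)*l^3 - 47*l^2 - 2*sqrt(2)*l^2 - 35*sqrt(2)*l + 24*l + 420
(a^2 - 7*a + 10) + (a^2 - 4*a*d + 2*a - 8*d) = 2*a^2 - 4*a*d - 5*a - 8*d + 10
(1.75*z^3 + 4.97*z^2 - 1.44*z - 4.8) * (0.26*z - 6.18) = 0.455*z^4 - 9.5228*z^3 - 31.089*z^2 + 7.6512*z + 29.664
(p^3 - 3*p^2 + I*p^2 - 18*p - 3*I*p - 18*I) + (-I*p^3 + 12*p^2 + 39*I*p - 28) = p^3 - I*p^3 + 9*p^2 + I*p^2 - 18*p + 36*I*p - 28 - 18*I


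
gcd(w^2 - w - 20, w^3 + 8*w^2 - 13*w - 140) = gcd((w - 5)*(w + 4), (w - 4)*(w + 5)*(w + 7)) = 1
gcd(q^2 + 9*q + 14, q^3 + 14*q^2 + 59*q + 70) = q^2 + 9*q + 14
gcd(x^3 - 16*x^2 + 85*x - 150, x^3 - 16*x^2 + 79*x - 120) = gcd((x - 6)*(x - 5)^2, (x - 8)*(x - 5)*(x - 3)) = x - 5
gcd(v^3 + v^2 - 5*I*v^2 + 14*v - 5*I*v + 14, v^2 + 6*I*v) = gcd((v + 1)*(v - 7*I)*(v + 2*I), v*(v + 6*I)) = 1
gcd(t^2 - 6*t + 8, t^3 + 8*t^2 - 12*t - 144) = t - 4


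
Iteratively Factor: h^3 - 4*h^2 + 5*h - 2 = (h - 1)*(h^2 - 3*h + 2) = (h - 1)^2*(h - 2)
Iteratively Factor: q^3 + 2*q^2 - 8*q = (q - 2)*(q^2 + 4*q) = q*(q - 2)*(q + 4)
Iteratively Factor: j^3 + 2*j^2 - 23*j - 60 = (j - 5)*(j^2 + 7*j + 12) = (j - 5)*(j + 3)*(j + 4)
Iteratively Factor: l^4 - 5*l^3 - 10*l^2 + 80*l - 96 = (l - 4)*(l^3 - l^2 - 14*l + 24) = (l - 4)*(l + 4)*(l^2 - 5*l + 6) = (l - 4)*(l - 3)*(l + 4)*(l - 2)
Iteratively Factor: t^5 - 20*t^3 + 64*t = (t - 4)*(t^4 + 4*t^3 - 4*t^2 - 16*t) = (t - 4)*(t + 4)*(t^3 - 4*t) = t*(t - 4)*(t + 4)*(t^2 - 4) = t*(t - 4)*(t - 2)*(t + 4)*(t + 2)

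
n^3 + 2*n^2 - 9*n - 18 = (n - 3)*(n + 2)*(n + 3)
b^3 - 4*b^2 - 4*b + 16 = (b - 4)*(b - 2)*(b + 2)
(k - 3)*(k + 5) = k^2 + 2*k - 15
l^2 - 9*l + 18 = (l - 6)*(l - 3)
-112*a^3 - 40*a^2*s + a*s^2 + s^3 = (-7*a + s)*(4*a + s)^2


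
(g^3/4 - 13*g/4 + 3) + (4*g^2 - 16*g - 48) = g^3/4 + 4*g^2 - 77*g/4 - 45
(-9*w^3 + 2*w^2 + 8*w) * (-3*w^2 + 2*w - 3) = 27*w^5 - 24*w^4 + 7*w^3 + 10*w^2 - 24*w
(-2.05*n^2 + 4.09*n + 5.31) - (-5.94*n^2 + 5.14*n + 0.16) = 3.89*n^2 - 1.05*n + 5.15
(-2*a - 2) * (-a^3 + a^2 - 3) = 2*a^4 - 2*a^2 + 6*a + 6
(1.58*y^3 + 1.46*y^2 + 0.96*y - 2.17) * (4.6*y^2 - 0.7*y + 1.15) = 7.268*y^5 + 5.61*y^4 + 5.211*y^3 - 8.975*y^2 + 2.623*y - 2.4955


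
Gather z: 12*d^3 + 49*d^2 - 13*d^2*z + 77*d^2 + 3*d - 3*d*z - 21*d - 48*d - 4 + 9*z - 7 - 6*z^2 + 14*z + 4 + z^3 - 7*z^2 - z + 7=12*d^3 + 126*d^2 - 66*d + z^3 - 13*z^2 + z*(-13*d^2 - 3*d + 22)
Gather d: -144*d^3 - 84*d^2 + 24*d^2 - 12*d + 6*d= -144*d^3 - 60*d^2 - 6*d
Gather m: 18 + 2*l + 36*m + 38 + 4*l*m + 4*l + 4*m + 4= 6*l + m*(4*l + 40) + 60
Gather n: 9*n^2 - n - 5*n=9*n^2 - 6*n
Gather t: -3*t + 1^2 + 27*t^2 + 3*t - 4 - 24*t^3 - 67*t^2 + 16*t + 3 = -24*t^3 - 40*t^2 + 16*t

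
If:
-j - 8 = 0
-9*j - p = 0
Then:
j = -8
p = 72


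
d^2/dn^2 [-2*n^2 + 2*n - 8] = -4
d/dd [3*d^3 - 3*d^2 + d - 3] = 9*d^2 - 6*d + 1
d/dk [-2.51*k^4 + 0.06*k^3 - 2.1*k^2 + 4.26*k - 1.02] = -10.04*k^3 + 0.18*k^2 - 4.2*k + 4.26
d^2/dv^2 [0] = 0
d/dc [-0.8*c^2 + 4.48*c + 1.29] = 4.48 - 1.6*c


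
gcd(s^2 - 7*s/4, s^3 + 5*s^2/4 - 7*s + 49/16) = s - 7/4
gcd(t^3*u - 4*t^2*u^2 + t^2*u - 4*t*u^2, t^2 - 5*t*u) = t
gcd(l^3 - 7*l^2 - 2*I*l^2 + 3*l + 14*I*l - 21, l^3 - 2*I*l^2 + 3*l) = l^2 - 2*I*l + 3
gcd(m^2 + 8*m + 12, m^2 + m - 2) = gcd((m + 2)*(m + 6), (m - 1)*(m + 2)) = m + 2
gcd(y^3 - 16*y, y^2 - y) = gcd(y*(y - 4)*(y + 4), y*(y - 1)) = y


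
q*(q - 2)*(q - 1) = q^3 - 3*q^2 + 2*q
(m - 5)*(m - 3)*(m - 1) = m^3 - 9*m^2 + 23*m - 15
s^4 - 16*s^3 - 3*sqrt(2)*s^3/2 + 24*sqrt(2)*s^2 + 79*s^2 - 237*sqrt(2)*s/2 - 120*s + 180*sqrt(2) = (s - 8)*(s - 5)*(s - 3)*(s - 3*sqrt(2)/2)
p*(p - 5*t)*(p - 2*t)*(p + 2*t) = p^4 - 5*p^3*t - 4*p^2*t^2 + 20*p*t^3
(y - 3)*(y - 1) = y^2 - 4*y + 3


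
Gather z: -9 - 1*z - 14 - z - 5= -2*z - 28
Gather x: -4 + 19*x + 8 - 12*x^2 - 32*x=-12*x^2 - 13*x + 4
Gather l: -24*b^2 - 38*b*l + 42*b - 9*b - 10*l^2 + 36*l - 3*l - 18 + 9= -24*b^2 + 33*b - 10*l^2 + l*(33 - 38*b) - 9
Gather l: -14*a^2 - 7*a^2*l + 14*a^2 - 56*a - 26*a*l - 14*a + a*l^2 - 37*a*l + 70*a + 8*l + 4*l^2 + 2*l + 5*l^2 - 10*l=l^2*(a + 9) + l*(-7*a^2 - 63*a)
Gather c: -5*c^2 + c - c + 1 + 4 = 5 - 5*c^2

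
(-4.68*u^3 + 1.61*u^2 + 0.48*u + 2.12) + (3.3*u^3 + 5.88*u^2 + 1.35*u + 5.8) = -1.38*u^3 + 7.49*u^2 + 1.83*u + 7.92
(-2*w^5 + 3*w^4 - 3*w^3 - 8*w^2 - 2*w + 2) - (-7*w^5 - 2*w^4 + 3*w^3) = 5*w^5 + 5*w^4 - 6*w^3 - 8*w^2 - 2*w + 2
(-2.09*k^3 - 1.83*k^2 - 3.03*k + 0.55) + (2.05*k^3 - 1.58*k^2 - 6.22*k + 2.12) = -0.04*k^3 - 3.41*k^2 - 9.25*k + 2.67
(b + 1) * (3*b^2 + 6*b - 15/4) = 3*b^3 + 9*b^2 + 9*b/4 - 15/4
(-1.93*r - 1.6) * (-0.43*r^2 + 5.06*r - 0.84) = 0.8299*r^3 - 9.0778*r^2 - 6.4748*r + 1.344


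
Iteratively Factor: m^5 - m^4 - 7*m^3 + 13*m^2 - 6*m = (m)*(m^4 - m^3 - 7*m^2 + 13*m - 6) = m*(m - 2)*(m^3 + m^2 - 5*m + 3) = m*(m - 2)*(m + 3)*(m^2 - 2*m + 1) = m*(m - 2)*(m - 1)*(m + 3)*(m - 1)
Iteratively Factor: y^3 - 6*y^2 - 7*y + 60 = (y - 4)*(y^2 - 2*y - 15) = (y - 4)*(y + 3)*(y - 5)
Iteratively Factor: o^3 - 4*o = (o - 2)*(o^2 + 2*o) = (o - 2)*(o + 2)*(o)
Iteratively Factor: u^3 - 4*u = (u)*(u^2 - 4) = u*(u - 2)*(u + 2)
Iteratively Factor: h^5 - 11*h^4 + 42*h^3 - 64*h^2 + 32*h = (h - 1)*(h^4 - 10*h^3 + 32*h^2 - 32*h) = h*(h - 1)*(h^3 - 10*h^2 + 32*h - 32) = h*(h - 2)*(h - 1)*(h^2 - 8*h + 16) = h*(h - 4)*(h - 2)*(h - 1)*(h - 4)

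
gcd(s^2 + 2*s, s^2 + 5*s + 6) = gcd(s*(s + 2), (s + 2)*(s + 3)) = s + 2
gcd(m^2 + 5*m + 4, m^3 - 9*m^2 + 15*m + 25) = m + 1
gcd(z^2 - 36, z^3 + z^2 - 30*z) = z + 6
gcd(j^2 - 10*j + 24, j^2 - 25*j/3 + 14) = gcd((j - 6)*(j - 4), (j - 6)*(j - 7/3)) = j - 6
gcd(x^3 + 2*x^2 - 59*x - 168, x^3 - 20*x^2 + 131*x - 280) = x - 8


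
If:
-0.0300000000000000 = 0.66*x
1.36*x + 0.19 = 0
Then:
No Solution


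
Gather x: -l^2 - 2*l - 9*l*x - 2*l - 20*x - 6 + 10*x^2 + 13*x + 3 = -l^2 - 4*l + 10*x^2 + x*(-9*l - 7) - 3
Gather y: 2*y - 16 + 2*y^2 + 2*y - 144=2*y^2 + 4*y - 160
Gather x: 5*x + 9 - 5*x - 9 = 0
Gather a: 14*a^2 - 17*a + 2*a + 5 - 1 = 14*a^2 - 15*a + 4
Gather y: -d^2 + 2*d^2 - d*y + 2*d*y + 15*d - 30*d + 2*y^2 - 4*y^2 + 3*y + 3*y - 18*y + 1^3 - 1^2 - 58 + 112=d^2 - 15*d - 2*y^2 + y*(d - 12) + 54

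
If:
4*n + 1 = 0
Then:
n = -1/4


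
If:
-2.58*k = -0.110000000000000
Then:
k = 0.04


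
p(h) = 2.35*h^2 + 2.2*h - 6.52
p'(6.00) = 30.40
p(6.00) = 91.28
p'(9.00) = 44.50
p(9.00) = 203.63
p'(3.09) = 16.72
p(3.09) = 22.72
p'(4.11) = 21.52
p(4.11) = 42.22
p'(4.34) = 22.60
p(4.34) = 47.29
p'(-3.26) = -13.12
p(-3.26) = 11.28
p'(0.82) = 6.05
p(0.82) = -3.14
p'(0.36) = 3.89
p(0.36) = -5.42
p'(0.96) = 6.71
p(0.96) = -2.24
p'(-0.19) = 1.31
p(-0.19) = -6.85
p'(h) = 4.7*h + 2.2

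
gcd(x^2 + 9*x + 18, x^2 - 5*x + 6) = 1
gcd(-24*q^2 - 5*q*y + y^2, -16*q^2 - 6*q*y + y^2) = -8*q + y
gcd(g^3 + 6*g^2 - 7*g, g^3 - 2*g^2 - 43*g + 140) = g + 7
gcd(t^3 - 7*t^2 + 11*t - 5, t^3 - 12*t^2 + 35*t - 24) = t - 1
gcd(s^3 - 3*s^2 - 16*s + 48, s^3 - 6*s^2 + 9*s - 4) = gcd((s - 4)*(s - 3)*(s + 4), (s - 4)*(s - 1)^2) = s - 4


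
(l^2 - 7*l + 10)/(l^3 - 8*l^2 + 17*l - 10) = 1/(l - 1)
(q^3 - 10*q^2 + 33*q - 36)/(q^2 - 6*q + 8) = (q^2 - 6*q + 9)/(q - 2)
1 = 1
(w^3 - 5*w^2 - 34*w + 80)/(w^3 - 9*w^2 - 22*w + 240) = (w - 2)/(w - 6)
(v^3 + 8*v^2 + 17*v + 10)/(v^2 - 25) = (v^2 + 3*v + 2)/(v - 5)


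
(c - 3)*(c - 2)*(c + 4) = c^3 - c^2 - 14*c + 24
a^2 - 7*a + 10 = (a - 5)*(a - 2)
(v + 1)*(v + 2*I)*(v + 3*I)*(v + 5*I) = v^4 + v^3 + 10*I*v^3 - 31*v^2 + 10*I*v^2 - 31*v - 30*I*v - 30*I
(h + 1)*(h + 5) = h^2 + 6*h + 5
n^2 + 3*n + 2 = (n + 1)*(n + 2)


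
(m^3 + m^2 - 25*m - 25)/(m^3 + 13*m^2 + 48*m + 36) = (m^2 - 25)/(m^2 + 12*m + 36)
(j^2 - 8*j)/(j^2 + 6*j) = (j - 8)/(j + 6)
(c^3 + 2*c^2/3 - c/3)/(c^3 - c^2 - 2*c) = (c - 1/3)/(c - 2)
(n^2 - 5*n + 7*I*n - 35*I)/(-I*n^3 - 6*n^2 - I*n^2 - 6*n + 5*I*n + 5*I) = (I*n^2 - n*(7 + 5*I) + 35)/(n^3 + n^2*(1 - 6*I) - n*(5 + 6*I) - 5)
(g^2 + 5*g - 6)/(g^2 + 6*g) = (g - 1)/g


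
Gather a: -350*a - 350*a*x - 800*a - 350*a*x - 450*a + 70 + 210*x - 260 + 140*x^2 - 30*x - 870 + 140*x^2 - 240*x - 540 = a*(-700*x - 1600) + 280*x^2 - 60*x - 1600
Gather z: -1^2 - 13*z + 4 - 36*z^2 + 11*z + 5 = -36*z^2 - 2*z + 8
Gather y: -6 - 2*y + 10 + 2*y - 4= 0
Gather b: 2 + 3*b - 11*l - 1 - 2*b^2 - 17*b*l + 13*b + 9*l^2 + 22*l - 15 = -2*b^2 + b*(16 - 17*l) + 9*l^2 + 11*l - 14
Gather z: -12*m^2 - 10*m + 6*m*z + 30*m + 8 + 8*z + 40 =-12*m^2 + 20*m + z*(6*m + 8) + 48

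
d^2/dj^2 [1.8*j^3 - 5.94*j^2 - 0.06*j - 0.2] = 10.8*j - 11.88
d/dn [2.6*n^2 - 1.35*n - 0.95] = 5.2*n - 1.35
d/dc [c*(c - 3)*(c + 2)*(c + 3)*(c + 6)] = 5*c^4 + 32*c^3 + 9*c^2 - 144*c - 108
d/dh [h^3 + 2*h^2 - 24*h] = 3*h^2 + 4*h - 24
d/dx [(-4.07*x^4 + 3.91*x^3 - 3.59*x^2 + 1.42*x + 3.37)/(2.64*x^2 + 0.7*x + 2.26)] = (-21.4896*x^5 + 1.7754*x^4 - 31.3188*x^3 + 20.248*x^2 - 34.0204*x + 0.8502)/(6.9696*x^4 + 3.696*x^3 + 12.4228*x^2 + 3.164*x + 5.1076)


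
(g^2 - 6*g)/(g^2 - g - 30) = g/(g + 5)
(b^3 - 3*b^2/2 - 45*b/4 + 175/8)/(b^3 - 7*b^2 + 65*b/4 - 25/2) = (b + 7/2)/(b - 2)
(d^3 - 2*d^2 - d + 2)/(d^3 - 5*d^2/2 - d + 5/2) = 2*(d - 2)/(2*d - 5)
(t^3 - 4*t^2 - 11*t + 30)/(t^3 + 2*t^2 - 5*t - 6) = (t - 5)/(t + 1)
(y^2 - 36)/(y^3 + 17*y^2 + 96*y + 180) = (y - 6)/(y^2 + 11*y + 30)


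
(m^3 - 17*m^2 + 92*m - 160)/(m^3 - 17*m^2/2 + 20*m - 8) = 2*(m^2 - 13*m + 40)/(2*m^2 - 9*m + 4)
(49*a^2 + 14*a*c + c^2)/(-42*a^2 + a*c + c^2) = (-7*a - c)/(6*a - c)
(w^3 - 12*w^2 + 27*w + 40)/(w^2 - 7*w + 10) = (w^2 - 7*w - 8)/(w - 2)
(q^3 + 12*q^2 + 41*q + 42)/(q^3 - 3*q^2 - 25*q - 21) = (q^2 + 9*q + 14)/(q^2 - 6*q - 7)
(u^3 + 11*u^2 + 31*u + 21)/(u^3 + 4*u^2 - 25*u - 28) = (u + 3)/(u - 4)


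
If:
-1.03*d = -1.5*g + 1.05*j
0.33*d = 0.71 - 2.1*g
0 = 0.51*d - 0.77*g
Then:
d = 0.41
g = 0.27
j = -0.01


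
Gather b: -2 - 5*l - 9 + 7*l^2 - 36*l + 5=7*l^2 - 41*l - 6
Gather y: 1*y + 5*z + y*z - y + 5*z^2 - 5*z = y*z + 5*z^2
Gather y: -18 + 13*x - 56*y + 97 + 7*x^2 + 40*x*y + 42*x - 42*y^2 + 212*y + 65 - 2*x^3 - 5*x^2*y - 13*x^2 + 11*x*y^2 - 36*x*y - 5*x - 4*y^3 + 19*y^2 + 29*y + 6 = -2*x^3 - 6*x^2 + 50*x - 4*y^3 + y^2*(11*x - 23) + y*(-5*x^2 + 4*x + 185) + 150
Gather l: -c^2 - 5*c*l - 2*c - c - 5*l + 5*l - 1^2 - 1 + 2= -c^2 - 5*c*l - 3*c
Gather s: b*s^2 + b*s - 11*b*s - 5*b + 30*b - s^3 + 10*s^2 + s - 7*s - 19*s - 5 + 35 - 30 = 25*b - s^3 + s^2*(b + 10) + s*(-10*b - 25)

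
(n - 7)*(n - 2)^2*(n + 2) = n^4 - 9*n^3 + 10*n^2 + 36*n - 56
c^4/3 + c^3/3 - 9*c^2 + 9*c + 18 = (c/3 + 1/3)*(c - 3)^2*(c + 6)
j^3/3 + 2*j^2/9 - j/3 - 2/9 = (j/3 + 1/3)*(j - 1)*(j + 2/3)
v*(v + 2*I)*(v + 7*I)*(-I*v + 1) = -I*v^4 + 10*v^3 + 23*I*v^2 - 14*v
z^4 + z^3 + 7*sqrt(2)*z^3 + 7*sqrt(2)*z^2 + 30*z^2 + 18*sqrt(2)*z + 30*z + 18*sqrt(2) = (z + 1)*(z + sqrt(2))*(z + 3*sqrt(2))^2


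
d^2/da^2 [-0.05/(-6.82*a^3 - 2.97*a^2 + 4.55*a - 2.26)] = (-(2.046*a + 0.297)*(6.82*a^3 + 2.97*a^2 - 4.55*a + 2.26) + 0.05*(20.46*a^2 + 5.94*a - 4.55)*(40.92*a^2 + 11.88*a - 9.1))/(6.82*a^3 + 2.97*a^2 - 4.55*a + 2.26)^3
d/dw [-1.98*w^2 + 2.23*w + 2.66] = 2.23 - 3.96*w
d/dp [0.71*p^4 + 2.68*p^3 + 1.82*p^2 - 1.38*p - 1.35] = 2.84*p^3 + 8.04*p^2 + 3.64*p - 1.38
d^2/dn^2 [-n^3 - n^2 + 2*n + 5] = -6*n - 2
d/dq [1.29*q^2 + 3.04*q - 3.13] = 2.58*q + 3.04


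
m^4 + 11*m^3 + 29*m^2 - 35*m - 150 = (m - 2)*(m + 3)*(m + 5)^2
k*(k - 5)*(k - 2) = k^3 - 7*k^2 + 10*k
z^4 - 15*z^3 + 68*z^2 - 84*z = z*(z - 7)*(z - 6)*(z - 2)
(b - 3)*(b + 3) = b^2 - 9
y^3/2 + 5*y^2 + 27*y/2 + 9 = (y/2 + 1/2)*(y + 3)*(y + 6)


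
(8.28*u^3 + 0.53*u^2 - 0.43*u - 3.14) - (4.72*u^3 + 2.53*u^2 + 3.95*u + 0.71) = 3.56*u^3 - 2.0*u^2 - 4.38*u - 3.85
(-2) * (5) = -10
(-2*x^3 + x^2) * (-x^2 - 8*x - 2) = 2*x^5 + 15*x^4 - 4*x^3 - 2*x^2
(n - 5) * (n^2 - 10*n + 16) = n^3 - 15*n^2 + 66*n - 80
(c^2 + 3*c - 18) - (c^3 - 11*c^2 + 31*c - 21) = -c^3 + 12*c^2 - 28*c + 3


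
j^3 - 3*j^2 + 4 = (j - 2)^2*(j + 1)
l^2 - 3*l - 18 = (l - 6)*(l + 3)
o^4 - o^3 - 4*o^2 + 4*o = o*(o - 2)*(o - 1)*(o + 2)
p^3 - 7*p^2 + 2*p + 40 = (p - 5)*(p - 4)*(p + 2)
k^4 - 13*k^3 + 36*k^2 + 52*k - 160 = (k - 8)*(k - 5)*(k - 2)*(k + 2)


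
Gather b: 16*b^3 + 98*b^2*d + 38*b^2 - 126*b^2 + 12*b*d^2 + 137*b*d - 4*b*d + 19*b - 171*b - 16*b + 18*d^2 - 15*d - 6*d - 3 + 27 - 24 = 16*b^3 + b^2*(98*d - 88) + b*(12*d^2 + 133*d - 168) + 18*d^2 - 21*d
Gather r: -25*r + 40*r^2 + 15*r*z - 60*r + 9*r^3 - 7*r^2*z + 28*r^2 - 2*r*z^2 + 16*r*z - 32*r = 9*r^3 + r^2*(68 - 7*z) + r*(-2*z^2 + 31*z - 117)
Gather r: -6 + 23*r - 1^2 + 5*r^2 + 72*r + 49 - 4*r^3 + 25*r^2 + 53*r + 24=-4*r^3 + 30*r^2 + 148*r + 66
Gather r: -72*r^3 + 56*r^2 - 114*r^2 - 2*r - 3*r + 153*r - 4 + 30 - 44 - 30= -72*r^3 - 58*r^2 + 148*r - 48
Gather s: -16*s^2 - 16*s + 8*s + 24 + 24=-16*s^2 - 8*s + 48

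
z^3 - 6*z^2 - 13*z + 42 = (z - 7)*(z - 2)*(z + 3)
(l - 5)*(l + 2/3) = l^2 - 13*l/3 - 10/3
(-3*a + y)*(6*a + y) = -18*a^2 + 3*a*y + y^2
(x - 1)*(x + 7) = x^2 + 6*x - 7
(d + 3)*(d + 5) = d^2 + 8*d + 15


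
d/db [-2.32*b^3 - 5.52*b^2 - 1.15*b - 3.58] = -6.96*b^2 - 11.04*b - 1.15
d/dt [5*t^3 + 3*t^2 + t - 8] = 15*t^2 + 6*t + 1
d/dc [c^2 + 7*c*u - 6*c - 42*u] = 2*c + 7*u - 6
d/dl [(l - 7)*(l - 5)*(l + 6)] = 3*l^2 - 12*l - 37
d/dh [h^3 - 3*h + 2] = 3*h^2 - 3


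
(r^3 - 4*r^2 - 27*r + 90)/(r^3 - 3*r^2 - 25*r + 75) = (r - 6)/(r - 5)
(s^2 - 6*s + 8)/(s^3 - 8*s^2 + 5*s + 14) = (s - 4)/(s^2 - 6*s - 7)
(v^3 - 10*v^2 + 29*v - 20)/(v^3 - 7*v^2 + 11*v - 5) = (v - 4)/(v - 1)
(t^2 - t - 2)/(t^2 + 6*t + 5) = (t - 2)/(t + 5)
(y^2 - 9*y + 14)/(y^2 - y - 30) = (-y^2 + 9*y - 14)/(-y^2 + y + 30)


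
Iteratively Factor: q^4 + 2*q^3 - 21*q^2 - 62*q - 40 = (q + 2)*(q^3 - 21*q - 20) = (q + 2)*(q + 4)*(q^2 - 4*q - 5) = (q - 5)*(q + 2)*(q + 4)*(q + 1)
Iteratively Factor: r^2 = (r)*(r)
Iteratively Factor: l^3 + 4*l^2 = (l)*(l^2 + 4*l) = l^2*(l + 4)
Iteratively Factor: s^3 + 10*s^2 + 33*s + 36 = (s + 3)*(s^2 + 7*s + 12) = (s + 3)*(s + 4)*(s + 3)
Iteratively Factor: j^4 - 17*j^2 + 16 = (j + 1)*(j^3 - j^2 - 16*j + 16) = (j + 1)*(j + 4)*(j^2 - 5*j + 4) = (j - 1)*(j + 1)*(j + 4)*(j - 4)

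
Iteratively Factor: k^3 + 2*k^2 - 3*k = (k + 3)*(k^2 - k) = (k - 1)*(k + 3)*(k)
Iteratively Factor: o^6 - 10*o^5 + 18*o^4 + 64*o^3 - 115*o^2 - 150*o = (o + 1)*(o^5 - 11*o^4 + 29*o^3 + 35*o^2 - 150*o) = (o + 1)*(o + 2)*(o^4 - 13*o^3 + 55*o^2 - 75*o) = o*(o + 1)*(o + 2)*(o^3 - 13*o^2 + 55*o - 75) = o*(o - 3)*(o + 1)*(o + 2)*(o^2 - 10*o + 25) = o*(o - 5)*(o - 3)*(o + 1)*(o + 2)*(o - 5)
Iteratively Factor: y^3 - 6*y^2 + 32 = (y - 4)*(y^2 - 2*y - 8) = (y - 4)*(y + 2)*(y - 4)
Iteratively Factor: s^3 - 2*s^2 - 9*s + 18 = (s - 2)*(s^2 - 9) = (s - 2)*(s + 3)*(s - 3)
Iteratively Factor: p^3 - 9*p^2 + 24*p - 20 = (p - 2)*(p^2 - 7*p + 10) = (p - 5)*(p - 2)*(p - 2)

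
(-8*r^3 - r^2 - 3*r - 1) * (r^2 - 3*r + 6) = -8*r^5 + 23*r^4 - 48*r^3 + 2*r^2 - 15*r - 6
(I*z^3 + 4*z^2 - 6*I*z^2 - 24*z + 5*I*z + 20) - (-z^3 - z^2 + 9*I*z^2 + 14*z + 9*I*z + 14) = z^3 + I*z^3 + 5*z^2 - 15*I*z^2 - 38*z - 4*I*z + 6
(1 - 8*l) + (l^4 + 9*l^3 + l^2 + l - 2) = l^4 + 9*l^3 + l^2 - 7*l - 1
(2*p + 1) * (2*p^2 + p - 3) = 4*p^3 + 4*p^2 - 5*p - 3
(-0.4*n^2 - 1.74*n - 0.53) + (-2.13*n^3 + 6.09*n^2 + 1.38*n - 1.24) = -2.13*n^3 + 5.69*n^2 - 0.36*n - 1.77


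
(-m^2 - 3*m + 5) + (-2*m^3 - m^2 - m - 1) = -2*m^3 - 2*m^2 - 4*m + 4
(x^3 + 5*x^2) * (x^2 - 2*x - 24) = x^5 + 3*x^4 - 34*x^3 - 120*x^2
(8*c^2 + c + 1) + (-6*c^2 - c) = 2*c^2 + 1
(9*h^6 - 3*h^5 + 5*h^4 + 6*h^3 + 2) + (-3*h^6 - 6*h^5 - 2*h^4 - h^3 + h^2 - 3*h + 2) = 6*h^6 - 9*h^5 + 3*h^4 + 5*h^3 + h^2 - 3*h + 4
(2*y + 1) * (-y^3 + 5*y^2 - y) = -2*y^4 + 9*y^3 + 3*y^2 - y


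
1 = 1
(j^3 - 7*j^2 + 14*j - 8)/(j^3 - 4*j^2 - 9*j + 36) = (j^2 - 3*j + 2)/(j^2 - 9)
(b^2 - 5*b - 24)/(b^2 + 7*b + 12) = (b - 8)/(b + 4)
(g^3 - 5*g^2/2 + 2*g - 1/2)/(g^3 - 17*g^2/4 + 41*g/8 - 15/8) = 4*(2*g^2 - 3*g + 1)/(8*g^2 - 26*g + 15)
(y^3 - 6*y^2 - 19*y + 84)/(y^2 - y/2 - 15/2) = 2*(y^2 - 3*y - 28)/(2*y + 5)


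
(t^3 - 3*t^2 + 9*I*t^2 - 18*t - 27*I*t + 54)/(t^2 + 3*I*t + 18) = (t^2 + 3*t*(-1 + I) - 9*I)/(t - 3*I)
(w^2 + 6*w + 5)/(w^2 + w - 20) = (w + 1)/(w - 4)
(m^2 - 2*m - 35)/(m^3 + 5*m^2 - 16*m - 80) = (m - 7)/(m^2 - 16)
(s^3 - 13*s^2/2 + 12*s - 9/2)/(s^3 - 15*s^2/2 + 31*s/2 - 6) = (s - 3)/(s - 4)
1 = 1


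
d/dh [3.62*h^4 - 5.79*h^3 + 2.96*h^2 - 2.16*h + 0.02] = 14.48*h^3 - 17.37*h^2 + 5.92*h - 2.16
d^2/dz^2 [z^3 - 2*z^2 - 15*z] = 6*z - 4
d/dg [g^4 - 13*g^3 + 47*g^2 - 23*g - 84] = 4*g^3 - 39*g^2 + 94*g - 23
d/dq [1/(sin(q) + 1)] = -cos(q)/(sin(q) + 1)^2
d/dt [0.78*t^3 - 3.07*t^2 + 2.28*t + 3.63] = 2.34*t^2 - 6.14*t + 2.28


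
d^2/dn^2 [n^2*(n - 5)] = 6*n - 10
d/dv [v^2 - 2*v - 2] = 2*v - 2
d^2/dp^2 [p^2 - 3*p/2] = 2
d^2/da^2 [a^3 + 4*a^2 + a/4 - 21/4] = 6*a + 8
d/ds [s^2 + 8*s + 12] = 2*s + 8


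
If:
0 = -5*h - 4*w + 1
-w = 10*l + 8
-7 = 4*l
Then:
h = -37/5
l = -7/4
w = 19/2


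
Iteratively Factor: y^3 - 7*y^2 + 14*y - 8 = (y - 1)*(y^2 - 6*y + 8) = (y - 4)*(y - 1)*(y - 2)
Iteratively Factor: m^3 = (m)*(m^2) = m^2*(m)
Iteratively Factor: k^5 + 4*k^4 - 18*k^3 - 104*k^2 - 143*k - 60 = (k + 1)*(k^4 + 3*k^3 - 21*k^2 - 83*k - 60) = (k + 1)^2*(k^3 + 2*k^2 - 23*k - 60) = (k - 5)*(k + 1)^2*(k^2 + 7*k + 12) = (k - 5)*(k + 1)^2*(k + 3)*(k + 4)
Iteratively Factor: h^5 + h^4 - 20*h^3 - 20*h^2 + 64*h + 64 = (h - 2)*(h^4 + 3*h^3 - 14*h^2 - 48*h - 32) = (h - 2)*(h + 2)*(h^3 + h^2 - 16*h - 16) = (h - 2)*(h + 2)*(h + 4)*(h^2 - 3*h - 4) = (h - 4)*(h - 2)*(h + 2)*(h + 4)*(h + 1)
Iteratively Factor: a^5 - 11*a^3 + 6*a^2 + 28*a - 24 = (a + 2)*(a^4 - 2*a^3 - 7*a^2 + 20*a - 12) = (a - 2)*(a + 2)*(a^3 - 7*a + 6) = (a - 2)*(a - 1)*(a + 2)*(a^2 + a - 6) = (a - 2)*(a - 1)*(a + 2)*(a + 3)*(a - 2)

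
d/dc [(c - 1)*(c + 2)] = 2*c + 1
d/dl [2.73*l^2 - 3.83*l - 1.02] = 5.46*l - 3.83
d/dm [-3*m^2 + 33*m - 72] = 33 - 6*m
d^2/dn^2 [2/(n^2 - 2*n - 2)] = 4*(n^2 - 2*n - 4*(n - 1)^2 - 2)/(-n^2 + 2*n + 2)^3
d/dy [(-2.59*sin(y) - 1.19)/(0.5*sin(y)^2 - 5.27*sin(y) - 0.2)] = (1.295*sin(y)^2 + 1.19*sin(y) - 5.7533)*cos(y)/(0.25*sin(y)^4 - 5.27*sin(y)^3 + 27.5729*sin(y)^2 + 2.108*sin(y) + 0.04)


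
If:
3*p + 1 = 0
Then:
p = -1/3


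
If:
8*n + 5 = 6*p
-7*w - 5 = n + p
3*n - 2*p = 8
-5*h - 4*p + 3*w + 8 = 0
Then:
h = -363/10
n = 29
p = 79/2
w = -21/2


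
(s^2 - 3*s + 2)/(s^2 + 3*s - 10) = (s - 1)/(s + 5)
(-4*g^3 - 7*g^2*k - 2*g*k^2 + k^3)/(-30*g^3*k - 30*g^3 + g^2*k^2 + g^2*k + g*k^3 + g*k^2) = (-4*g^3 - 7*g^2*k - 2*g*k^2 + k^3)/(g*(-30*g^2*k - 30*g^2 + g*k^2 + g*k + k^3 + k^2))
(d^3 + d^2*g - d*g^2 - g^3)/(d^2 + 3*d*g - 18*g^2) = (d^3 + d^2*g - d*g^2 - g^3)/(d^2 + 3*d*g - 18*g^2)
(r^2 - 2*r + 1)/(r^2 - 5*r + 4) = (r - 1)/(r - 4)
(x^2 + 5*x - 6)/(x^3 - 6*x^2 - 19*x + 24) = (x + 6)/(x^2 - 5*x - 24)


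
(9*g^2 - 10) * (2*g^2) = 18*g^4 - 20*g^2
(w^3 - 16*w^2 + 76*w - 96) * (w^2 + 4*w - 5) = w^5 - 12*w^4 + 7*w^3 + 288*w^2 - 764*w + 480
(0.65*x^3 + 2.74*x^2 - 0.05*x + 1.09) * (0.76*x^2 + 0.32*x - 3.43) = 0.494*x^5 + 2.2904*x^4 - 1.3907*x^3 - 8.5858*x^2 + 0.5203*x - 3.7387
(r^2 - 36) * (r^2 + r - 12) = r^4 + r^3 - 48*r^2 - 36*r + 432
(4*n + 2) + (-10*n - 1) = 1 - 6*n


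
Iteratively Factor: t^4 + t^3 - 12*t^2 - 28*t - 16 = (t - 4)*(t^3 + 5*t^2 + 8*t + 4) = (t - 4)*(t + 2)*(t^2 + 3*t + 2) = (t - 4)*(t + 1)*(t + 2)*(t + 2)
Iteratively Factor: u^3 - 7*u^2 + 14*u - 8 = (u - 2)*(u^2 - 5*u + 4) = (u - 4)*(u - 2)*(u - 1)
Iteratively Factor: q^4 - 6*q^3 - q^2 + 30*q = (q)*(q^3 - 6*q^2 - q + 30) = q*(q - 3)*(q^2 - 3*q - 10) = q*(q - 5)*(q - 3)*(q + 2)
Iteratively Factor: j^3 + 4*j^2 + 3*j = (j + 1)*(j^2 + 3*j) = (j + 1)*(j + 3)*(j)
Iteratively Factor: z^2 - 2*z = (z - 2)*(z)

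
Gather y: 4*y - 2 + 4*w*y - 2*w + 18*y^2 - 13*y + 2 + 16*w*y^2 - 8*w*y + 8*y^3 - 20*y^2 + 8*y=-2*w + 8*y^3 + y^2*(16*w - 2) + y*(-4*w - 1)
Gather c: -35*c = -35*c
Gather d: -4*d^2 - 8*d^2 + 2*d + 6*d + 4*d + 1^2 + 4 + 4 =-12*d^2 + 12*d + 9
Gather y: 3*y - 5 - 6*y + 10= 5 - 3*y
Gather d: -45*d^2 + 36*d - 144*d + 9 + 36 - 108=-45*d^2 - 108*d - 63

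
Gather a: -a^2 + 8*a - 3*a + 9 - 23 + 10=-a^2 + 5*a - 4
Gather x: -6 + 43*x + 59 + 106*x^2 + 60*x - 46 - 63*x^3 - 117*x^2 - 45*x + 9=-63*x^3 - 11*x^2 + 58*x + 16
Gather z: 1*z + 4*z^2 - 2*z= 4*z^2 - z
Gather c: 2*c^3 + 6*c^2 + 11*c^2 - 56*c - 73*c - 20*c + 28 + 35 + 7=2*c^3 + 17*c^2 - 149*c + 70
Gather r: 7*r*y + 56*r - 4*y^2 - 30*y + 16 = r*(7*y + 56) - 4*y^2 - 30*y + 16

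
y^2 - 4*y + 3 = (y - 3)*(y - 1)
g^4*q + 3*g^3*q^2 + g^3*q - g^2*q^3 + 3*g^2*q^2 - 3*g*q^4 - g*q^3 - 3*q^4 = (g - q)*(g + q)*(g + 3*q)*(g*q + q)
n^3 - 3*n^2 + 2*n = n*(n - 2)*(n - 1)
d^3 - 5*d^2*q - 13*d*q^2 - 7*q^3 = (d - 7*q)*(d + q)^2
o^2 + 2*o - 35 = (o - 5)*(o + 7)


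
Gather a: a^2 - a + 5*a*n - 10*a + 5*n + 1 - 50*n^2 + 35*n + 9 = a^2 + a*(5*n - 11) - 50*n^2 + 40*n + 10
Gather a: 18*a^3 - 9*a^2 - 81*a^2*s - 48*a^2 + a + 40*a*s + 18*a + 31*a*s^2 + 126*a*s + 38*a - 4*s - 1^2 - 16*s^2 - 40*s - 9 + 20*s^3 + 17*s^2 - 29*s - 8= 18*a^3 + a^2*(-81*s - 57) + a*(31*s^2 + 166*s + 57) + 20*s^3 + s^2 - 73*s - 18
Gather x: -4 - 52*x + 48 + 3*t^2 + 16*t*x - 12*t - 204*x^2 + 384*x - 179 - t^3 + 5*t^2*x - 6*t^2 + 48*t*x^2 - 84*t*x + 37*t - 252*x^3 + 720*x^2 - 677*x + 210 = -t^3 - 3*t^2 + 25*t - 252*x^3 + x^2*(48*t + 516) + x*(5*t^2 - 68*t - 345) + 75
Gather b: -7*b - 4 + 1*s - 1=-7*b + s - 5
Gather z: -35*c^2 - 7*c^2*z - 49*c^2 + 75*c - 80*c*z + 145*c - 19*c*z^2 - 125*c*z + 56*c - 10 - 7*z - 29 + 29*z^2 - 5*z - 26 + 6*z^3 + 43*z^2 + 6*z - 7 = -84*c^2 + 276*c + 6*z^3 + z^2*(72 - 19*c) + z*(-7*c^2 - 205*c - 6) - 72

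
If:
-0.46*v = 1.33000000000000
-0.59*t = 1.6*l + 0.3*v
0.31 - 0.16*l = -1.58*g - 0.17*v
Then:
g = 0.169785360484315 - 0.0373417721518987*t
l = 0.542119565217391 - 0.36875*t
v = -2.89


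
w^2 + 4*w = w*(w + 4)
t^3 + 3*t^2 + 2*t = t*(t + 1)*(t + 2)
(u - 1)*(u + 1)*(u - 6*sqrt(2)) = u^3 - 6*sqrt(2)*u^2 - u + 6*sqrt(2)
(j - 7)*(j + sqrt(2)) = j^2 - 7*j + sqrt(2)*j - 7*sqrt(2)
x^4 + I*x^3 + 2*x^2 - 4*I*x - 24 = (x - 2)*(x + 2)*(x - 2*I)*(x + 3*I)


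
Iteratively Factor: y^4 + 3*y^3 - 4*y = (y + 2)*(y^3 + y^2 - 2*y) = (y - 1)*(y + 2)*(y^2 + 2*y) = y*(y - 1)*(y + 2)*(y + 2)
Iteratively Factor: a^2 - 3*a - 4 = (a - 4)*(a + 1)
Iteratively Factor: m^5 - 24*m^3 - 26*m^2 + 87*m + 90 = (m - 2)*(m^4 + 2*m^3 - 20*m^2 - 66*m - 45) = (m - 5)*(m - 2)*(m^3 + 7*m^2 + 15*m + 9) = (m - 5)*(m - 2)*(m + 3)*(m^2 + 4*m + 3) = (m - 5)*(m - 2)*(m + 3)^2*(m + 1)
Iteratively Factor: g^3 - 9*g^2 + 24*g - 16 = (g - 4)*(g^2 - 5*g + 4) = (g - 4)*(g - 1)*(g - 4)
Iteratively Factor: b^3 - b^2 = (b)*(b^2 - b) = b*(b - 1)*(b)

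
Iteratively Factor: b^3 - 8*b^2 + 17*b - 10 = (b - 1)*(b^2 - 7*b + 10) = (b - 2)*(b - 1)*(b - 5)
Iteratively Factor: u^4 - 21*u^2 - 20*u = (u + 1)*(u^3 - u^2 - 20*u) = (u + 1)*(u + 4)*(u^2 - 5*u) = u*(u + 1)*(u + 4)*(u - 5)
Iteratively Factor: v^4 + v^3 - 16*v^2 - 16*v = (v + 1)*(v^3 - 16*v) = (v - 4)*(v + 1)*(v^2 + 4*v) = v*(v - 4)*(v + 1)*(v + 4)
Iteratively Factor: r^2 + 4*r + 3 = (r + 1)*(r + 3)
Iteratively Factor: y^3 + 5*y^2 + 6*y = (y + 2)*(y^2 + 3*y) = y*(y + 2)*(y + 3)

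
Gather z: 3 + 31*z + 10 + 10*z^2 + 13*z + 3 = 10*z^2 + 44*z + 16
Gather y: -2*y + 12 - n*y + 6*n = 6*n + y*(-n - 2) + 12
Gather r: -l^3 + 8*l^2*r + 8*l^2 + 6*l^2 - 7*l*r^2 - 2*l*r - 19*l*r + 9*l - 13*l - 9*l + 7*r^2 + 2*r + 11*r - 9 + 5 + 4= -l^3 + 14*l^2 - 13*l + r^2*(7 - 7*l) + r*(8*l^2 - 21*l + 13)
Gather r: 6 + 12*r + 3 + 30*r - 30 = 42*r - 21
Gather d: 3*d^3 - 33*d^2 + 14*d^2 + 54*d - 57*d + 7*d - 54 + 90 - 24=3*d^3 - 19*d^2 + 4*d + 12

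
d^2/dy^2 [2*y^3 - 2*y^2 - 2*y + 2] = 12*y - 4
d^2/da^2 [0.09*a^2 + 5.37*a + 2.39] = 0.180000000000000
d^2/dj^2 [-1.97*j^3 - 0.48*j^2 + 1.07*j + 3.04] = -11.82*j - 0.96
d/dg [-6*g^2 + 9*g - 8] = 9 - 12*g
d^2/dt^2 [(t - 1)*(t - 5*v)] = 2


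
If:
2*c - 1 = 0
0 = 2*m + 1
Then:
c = 1/2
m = -1/2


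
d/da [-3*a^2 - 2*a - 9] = -6*a - 2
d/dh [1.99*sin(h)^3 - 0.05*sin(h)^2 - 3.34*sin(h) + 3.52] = (5.97*sin(h)^2 - 0.1*sin(h) - 3.34)*cos(h)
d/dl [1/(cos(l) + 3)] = sin(l)/(cos(l) + 3)^2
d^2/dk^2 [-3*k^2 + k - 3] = -6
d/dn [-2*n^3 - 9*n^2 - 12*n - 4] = -6*n^2 - 18*n - 12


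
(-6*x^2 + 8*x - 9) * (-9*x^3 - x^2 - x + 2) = 54*x^5 - 66*x^4 + 79*x^3 - 11*x^2 + 25*x - 18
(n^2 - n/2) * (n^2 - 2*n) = n^4 - 5*n^3/2 + n^2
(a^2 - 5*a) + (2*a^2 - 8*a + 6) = 3*a^2 - 13*a + 6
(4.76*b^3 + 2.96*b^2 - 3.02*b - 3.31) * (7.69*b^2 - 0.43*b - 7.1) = 36.6044*b^5 + 20.7156*b^4 - 58.2926*b^3 - 45.1713*b^2 + 22.8653*b + 23.501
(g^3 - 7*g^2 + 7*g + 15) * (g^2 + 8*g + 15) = g^5 + g^4 - 34*g^3 - 34*g^2 + 225*g + 225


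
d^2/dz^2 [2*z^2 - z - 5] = 4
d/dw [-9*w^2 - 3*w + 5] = -18*w - 3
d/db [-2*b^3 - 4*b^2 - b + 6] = -6*b^2 - 8*b - 1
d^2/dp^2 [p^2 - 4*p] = 2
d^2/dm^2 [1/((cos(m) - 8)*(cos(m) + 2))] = (-4*sin(m)^4 + 102*sin(m)^2 + 147*cos(m)/2 + 9*cos(3*m)/2 + 6)/((cos(m) - 8)^3*(cos(m) + 2)^3)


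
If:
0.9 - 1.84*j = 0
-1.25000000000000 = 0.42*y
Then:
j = 0.49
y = -2.98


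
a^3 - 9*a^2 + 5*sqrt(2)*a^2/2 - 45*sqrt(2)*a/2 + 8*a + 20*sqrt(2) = (a - 8)*(a - 1)*(a + 5*sqrt(2)/2)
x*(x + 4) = x^2 + 4*x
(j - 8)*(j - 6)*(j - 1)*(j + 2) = j^4 - 13*j^3 + 32*j^2 + 76*j - 96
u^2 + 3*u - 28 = (u - 4)*(u + 7)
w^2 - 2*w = w*(w - 2)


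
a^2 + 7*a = a*(a + 7)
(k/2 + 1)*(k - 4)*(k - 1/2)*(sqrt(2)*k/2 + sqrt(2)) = sqrt(2)*k^4/4 - sqrt(2)*k^3/8 - 3*sqrt(2)*k^2 - 5*sqrt(2)*k/2 + 2*sqrt(2)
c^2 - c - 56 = (c - 8)*(c + 7)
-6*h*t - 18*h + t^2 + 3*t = (-6*h + t)*(t + 3)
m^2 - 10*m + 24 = (m - 6)*(m - 4)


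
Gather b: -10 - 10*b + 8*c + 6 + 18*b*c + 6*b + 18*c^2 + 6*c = b*(18*c - 4) + 18*c^2 + 14*c - 4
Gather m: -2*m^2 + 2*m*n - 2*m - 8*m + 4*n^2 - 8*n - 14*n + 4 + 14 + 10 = -2*m^2 + m*(2*n - 10) + 4*n^2 - 22*n + 28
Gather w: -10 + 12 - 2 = 0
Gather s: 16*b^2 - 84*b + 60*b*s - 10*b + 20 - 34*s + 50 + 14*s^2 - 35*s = 16*b^2 - 94*b + 14*s^2 + s*(60*b - 69) + 70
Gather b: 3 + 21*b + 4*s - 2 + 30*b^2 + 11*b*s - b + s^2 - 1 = 30*b^2 + b*(11*s + 20) + s^2 + 4*s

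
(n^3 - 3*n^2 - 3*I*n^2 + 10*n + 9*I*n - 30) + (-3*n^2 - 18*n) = n^3 - 6*n^2 - 3*I*n^2 - 8*n + 9*I*n - 30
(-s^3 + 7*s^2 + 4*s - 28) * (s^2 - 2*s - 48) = -s^5 + 9*s^4 + 38*s^3 - 372*s^2 - 136*s + 1344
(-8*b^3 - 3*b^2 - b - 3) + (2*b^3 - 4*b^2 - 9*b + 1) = -6*b^3 - 7*b^2 - 10*b - 2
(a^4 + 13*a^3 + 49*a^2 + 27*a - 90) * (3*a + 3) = 3*a^5 + 42*a^4 + 186*a^3 + 228*a^2 - 189*a - 270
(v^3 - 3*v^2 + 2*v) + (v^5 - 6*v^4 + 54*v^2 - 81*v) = v^5 - 6*v^4 + v^3 + 51*v^2 - 79*v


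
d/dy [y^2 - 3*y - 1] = 2*y - 3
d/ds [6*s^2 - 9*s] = 12*s - 9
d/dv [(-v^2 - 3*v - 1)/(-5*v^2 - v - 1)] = 2*(-7*v^2 - 4*v + 1)/(25*v^4 + 10*v^3 + 11*v^2 + 2*v + 1)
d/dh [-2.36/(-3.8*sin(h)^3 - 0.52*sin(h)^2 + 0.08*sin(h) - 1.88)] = (-26.904*sin(h)^2 - 2.4544*sin(h) + 0.1888)*cos(h)/(3.8*sin(h)^3 + 0.52*sin(h)^2 - 0.08*sin(h) + 1.88)^2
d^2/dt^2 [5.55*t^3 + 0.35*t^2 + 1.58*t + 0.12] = 33.3*t + 0.7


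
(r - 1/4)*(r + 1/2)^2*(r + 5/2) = r^4 + 13*r^3/4 + 15*r^2/8 - r/16 - 5/32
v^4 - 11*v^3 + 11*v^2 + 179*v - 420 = (v - 7)*(v - 5)*(v - 3)*(v + 4)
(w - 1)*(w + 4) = w^2 + 3*w - 4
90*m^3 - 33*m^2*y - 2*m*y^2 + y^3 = (-5*m + y)*(-3*m + y)*(6*m + y)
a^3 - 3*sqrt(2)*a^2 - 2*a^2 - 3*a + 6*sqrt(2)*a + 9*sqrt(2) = (a - 3)*(a + 1)*(a - 3*sqrt(2))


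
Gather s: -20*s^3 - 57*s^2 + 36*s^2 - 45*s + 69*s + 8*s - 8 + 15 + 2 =-20*s^3 - 21*s^2 + 32*s + 9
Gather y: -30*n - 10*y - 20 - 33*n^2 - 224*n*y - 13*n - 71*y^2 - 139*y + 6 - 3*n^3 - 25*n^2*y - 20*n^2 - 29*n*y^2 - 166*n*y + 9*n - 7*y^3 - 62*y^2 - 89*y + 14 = -3*n^3 - 53*n^2 - 34*n - 7*y^3 + y^2*(-29*n - 133) + y*(-25*n^2 - 390*n - 238)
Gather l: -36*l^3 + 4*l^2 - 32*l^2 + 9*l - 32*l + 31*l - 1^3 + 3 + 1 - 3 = -36*l^3 - 28*l^2 + 8*l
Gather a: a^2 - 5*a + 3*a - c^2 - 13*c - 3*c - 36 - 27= a^2 - 2*a - c^2 - 16*c - 63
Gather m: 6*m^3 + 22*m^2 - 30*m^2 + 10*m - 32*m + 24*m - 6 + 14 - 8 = 6*m^3 - 8*m^2 + 2*m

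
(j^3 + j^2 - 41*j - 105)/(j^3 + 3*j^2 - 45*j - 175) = (j + 3)/(j + 5)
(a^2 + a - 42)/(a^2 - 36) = (a + 7)/(a + 6)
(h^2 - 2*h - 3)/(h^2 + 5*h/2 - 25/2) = 2*(h^2 - 2*h - 3)/(2*h^2 + 5*h - 25)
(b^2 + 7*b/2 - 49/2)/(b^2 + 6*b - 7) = (b - 7/2)/(b - 1)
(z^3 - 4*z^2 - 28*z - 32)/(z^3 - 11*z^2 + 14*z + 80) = (z + 2)/(z - 5)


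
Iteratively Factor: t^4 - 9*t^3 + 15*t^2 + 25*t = (t - 5)*(t^3 - 4*t^2 - 5*t) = t*(t - 5)*(t^2 - 4*t - 5) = t*(t - 5)^2*(t + 1)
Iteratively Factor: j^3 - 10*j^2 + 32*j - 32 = (j - 4)*(j^2 - 6*j + 8) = (j - 4)^2*(j - 2)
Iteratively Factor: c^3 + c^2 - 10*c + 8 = (c + 4)*(c^2 - 3*c + 2) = (c - 2)*(c + 4)*(c - 1)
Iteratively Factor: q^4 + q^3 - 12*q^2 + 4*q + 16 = (q - 2)*(q^3 + 3*q^2 - 6*q - 8) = (q - 2)*(q + 1)*(q^2 + 2*q - 8) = (q - 2)*(q + 1)*(q + 4)*(q - 2)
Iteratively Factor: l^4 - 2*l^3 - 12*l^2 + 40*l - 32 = (l - 2)*(l^3 - 12*l + 16) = (l - 2)^2*(l^2 + 2*l - 8) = (l - 2)^3*(l + 4)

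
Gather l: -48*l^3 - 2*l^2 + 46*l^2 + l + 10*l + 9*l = -48*l^3 + 44*l^2 + 20*l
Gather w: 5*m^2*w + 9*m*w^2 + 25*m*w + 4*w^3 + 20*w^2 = 4*w^3 + w^2*(9*m + 20) + w*(5*m^2 + 25*m)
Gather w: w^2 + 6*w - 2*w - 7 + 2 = w^2 + 4*w - 5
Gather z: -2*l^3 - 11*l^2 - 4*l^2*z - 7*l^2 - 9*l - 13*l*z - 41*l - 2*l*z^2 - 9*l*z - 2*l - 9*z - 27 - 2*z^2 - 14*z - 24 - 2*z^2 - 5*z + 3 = -2*l^3 - 18*l^2 - 52*l + z^2*(-2*l - 4) + z*(-4*l^2 - 22*l - 28) - 48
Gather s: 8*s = 8*s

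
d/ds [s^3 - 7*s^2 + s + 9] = 3*s^2 - 14*s + 1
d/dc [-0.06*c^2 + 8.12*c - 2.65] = 8.12 - 0.12*c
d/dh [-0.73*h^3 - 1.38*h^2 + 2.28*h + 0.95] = -2.19*h^2 - 2.76*h + 2.28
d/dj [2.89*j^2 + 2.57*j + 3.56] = 5.78*j + 2.57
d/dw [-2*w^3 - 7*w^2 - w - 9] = -6*w^2 - 14*w - 1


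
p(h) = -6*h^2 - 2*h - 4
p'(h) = -12*h - 2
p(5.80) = -217.44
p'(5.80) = -71.60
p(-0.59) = -4.91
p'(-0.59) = 5.08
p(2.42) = -43.98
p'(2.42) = -31.04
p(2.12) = -35.21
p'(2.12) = -27.44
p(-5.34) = -164.41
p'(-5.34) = 62.08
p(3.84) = -100.15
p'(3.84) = -48.08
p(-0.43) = -4.25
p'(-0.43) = 3.16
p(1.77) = -26.34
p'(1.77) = -23.24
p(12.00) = -892.00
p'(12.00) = -146.00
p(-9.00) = -472.00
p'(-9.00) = 106.00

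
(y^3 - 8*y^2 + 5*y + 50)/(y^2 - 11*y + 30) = (y^2 - 3*y - 10)/(y - 6)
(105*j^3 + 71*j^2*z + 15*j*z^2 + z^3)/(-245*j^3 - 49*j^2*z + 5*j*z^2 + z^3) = (3*j + z)/(-7*j + z)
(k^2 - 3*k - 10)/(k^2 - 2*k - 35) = (-k^2 + 3*k + 10)/(-k^2 + 2*k + 35)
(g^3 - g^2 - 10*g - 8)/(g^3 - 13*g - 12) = (g + 2)/(g + 3)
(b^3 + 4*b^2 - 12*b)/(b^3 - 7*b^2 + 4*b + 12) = b*(b + 6)/(b^2 - 5*b - 6)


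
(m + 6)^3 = m^3 + 18*m^2 + 108*m + 216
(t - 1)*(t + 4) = t^2 + 3*t - 4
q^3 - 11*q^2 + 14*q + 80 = (q - 8)*(q - 5)*(q + 2)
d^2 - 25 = (d - 5)*(d + 5)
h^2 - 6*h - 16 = (h - 8)*(h + 2)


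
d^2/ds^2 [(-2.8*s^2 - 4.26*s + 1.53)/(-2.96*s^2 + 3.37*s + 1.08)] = (130.509952*s^3 - 26.725248*s^2 + 173.282544*s - 69.011874)/(25.934336*s^6 - 88.579776*s^5 + 72.461688*s^4 + 26.366543*s^3 - 26.438724*s^2 - 11.792304*s - 1.259712)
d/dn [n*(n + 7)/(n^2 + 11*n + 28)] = 4/(n^2 + 8*n + 16)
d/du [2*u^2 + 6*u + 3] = 4*u + 6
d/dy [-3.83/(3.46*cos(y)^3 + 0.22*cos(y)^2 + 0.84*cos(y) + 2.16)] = (39.7554*sin(y)^2 - 1.6852*cos(y) - 42.9726)*sin(y)/(3.46*cos(y)^3 + 0.22*cos(y)^2 + 0.84*cos(y) + 2.16)^2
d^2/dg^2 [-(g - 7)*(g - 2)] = -2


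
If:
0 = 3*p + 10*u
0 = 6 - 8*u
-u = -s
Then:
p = -5/2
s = 3/4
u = 3/4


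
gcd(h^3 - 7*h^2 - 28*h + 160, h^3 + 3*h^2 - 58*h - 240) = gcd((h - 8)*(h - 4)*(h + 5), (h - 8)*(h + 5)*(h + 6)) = h^2 - 3*h - 40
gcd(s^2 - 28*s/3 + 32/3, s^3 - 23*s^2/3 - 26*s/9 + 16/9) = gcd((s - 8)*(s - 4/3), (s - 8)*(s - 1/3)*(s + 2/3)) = s - 8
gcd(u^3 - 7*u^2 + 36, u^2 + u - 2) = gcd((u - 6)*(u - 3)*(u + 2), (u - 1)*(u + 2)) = u + 2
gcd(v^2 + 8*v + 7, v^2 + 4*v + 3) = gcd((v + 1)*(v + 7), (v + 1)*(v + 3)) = v + 1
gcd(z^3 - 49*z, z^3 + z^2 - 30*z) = z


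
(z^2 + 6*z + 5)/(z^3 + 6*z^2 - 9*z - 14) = (z + 5)/(z^2 + 5*z - 14)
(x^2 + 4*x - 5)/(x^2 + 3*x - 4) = (x + 5)/(x + 4)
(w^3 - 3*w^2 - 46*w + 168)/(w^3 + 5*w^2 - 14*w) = (w^2 - 10*w + 24)/(w*(w - 2))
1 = 1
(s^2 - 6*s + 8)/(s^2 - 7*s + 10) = (s - 4)/(s - 5)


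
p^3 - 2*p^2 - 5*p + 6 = (p - 3)*(p - 1)*(p + 2)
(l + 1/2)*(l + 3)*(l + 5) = l^3 + 17*l^2/2 + 19*l + 15/2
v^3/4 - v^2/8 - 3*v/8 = v*(v/4 + 1/4)*(v - 3/2)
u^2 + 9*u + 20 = (u + 4)*(u + 5)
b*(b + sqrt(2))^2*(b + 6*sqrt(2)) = b^4 + 8*sqrt(2)*b^3 + 26*b^2 + 12*sqrt(2)*b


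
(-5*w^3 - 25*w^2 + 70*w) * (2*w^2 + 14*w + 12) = -10*w^5 - 120*w^4 - 270*w^3 + 680*w^2 + 840*w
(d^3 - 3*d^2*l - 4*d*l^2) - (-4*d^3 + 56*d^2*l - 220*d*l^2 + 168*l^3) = 5*d^3 - 59*d^2*l + 216*d*l^2 - 168*l^3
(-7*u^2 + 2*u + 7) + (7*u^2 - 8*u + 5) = 12 - 6*u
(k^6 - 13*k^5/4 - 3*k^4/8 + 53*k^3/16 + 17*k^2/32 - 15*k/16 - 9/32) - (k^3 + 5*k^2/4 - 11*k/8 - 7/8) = k^6 - 13*k^5/4 - 3*k^4/8 + 37*k^3/16 - 23*k^2/32 + 7*k/16 + 19/32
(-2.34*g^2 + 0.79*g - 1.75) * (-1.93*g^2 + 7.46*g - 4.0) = 4.5162*g^4 - 18.9811*g^3 + 18.6309*g^2 - 16.215*g + 7.0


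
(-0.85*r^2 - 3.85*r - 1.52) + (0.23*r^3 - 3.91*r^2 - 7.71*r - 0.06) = 0.23*r^3 - 4.76*r^2 - 11.56*r - 1.58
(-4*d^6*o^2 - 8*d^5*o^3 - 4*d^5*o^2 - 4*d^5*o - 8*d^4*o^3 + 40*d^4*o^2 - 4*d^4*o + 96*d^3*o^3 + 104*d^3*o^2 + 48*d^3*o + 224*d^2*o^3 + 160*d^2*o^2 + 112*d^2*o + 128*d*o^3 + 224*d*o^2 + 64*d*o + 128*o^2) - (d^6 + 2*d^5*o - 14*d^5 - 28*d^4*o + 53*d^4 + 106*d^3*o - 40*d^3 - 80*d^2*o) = -4*d^6*o^2 - d^6 - 8*d^5*o^3 - 4*d^5*o^2 - 6*d^5*o + 14*d^5 - 8*d^4*o^3 + 40*d^4*o^2 + 24*d^4*o - 53*d^4 + 96*d^3*o^3 + 104*d^3*o^2 - 58*d^3*o + 40*d^3 + 224*d^2*o^3 + 160*d^2*o^2 + 192*d^2*o + 128*d*o^3 + 224*d*o^2 + 64*d*o + 128*o^2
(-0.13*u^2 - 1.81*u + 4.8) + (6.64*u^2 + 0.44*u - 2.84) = 6.51*u^2 - 1.37*u + 1.96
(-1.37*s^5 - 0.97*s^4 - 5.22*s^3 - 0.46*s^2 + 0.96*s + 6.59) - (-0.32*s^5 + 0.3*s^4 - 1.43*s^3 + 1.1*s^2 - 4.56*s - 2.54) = -1.05*s^5 - 1.27*s^4 - 3.79*s^3 - 1.56*s^2 + 5.52*s + 9.13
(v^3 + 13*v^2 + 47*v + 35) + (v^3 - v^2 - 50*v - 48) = 2*v^3 + 12*v^2 - 3*v - 13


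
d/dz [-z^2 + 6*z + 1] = 6 - 2*z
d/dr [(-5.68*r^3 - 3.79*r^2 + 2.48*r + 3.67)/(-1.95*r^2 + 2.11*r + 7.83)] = (11.076*r^4 - 23.9696*r^3 - 136.5841*r^2 - 45.0384*r + 11.6747)/(3.8025*r^4 - 8.229*r^3 - 26.0849*r^2 + 33.0426*r + 61.3089)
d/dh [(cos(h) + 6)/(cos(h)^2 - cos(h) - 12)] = (cos(h)^2 + 12*cos(h) + 6)*sin(h)/(sin(h)^2 + cos(h) + 11)^2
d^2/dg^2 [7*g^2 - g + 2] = 14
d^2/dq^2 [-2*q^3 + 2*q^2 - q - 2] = 4 - 12*q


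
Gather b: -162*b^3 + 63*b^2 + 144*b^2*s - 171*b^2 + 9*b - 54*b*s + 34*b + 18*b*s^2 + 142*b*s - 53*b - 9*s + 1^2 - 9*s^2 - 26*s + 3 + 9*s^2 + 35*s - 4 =-162*b^3 + b^2*(144*s - 108) + b*(18*s^2 + 88*s - 10)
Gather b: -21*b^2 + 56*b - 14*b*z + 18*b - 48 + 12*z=-21*b^2 + b*(74 - 14*z) + 12*z - 48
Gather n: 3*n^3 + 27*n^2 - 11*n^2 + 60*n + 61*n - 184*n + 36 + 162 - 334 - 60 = 3*n^3 + 16*n^2 - 63*n - 196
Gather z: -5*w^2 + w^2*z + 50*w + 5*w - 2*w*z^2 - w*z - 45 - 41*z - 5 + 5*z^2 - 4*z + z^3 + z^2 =-5*w^2 + 55*w + z^3 + z^2*(6 - 2*w) + z*(w^2 - w - 45) - 50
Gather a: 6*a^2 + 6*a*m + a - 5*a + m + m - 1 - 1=6*a^2 + a*(6*m - 4) + 2*m - 2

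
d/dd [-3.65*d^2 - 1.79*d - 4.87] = -7.3*d - 1.79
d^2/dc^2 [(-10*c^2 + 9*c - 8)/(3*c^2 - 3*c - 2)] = 2*(-9*c^3 - 396*c^2 + 378*c - 214)/(27*c^6 - 81*c^5 + 27*c^4 + 81*c^3 - 18*c^2 - 36*c - 8)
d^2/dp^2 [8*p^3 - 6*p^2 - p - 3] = 48*p - 12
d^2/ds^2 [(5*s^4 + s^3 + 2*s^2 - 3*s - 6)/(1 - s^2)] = 2*(-5*s^6 + 15*s^4 + 2*s^3 - 18*s^2 + 6*s + 4)/(s^6 - 3*s^4 + 3*s^2 - 1)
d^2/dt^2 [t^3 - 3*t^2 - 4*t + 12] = 6*t - 6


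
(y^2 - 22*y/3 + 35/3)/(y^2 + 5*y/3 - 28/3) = (y - 5)/(y + 4)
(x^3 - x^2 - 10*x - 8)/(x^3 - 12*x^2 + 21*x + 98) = (x^2 - 3*x - 4)/(x^2 - 14*x + 49)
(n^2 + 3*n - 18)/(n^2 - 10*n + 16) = (n^2 + 3*n - 18)/(n^2 - 10*n + 16)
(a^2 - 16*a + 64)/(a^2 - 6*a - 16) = (a - 8)/(a + 2)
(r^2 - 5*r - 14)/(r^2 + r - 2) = (r - 7)/(r - 1)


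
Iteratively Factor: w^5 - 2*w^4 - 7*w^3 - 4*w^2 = (w - 4)*(w^4 + 2*w^3 + w^2) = w*(w - 4)*(w^3 + 2*w^2 + w) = w*(w - 4)*(w + 1)*(w^2 + w) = w^2*(w - 4)*(w + 1)*(w + 1)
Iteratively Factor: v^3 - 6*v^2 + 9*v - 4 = (v - 4)*(v^2 - 2*v + 1) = (v - 4)*(v - 1)*(v - 1)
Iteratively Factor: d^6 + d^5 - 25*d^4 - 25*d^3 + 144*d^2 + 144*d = (d + 4)*(d^5 - 3*d^4 - 13*d^3 + 27*d^2 + 36*d) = (d - 3)*(d + 4)*(d^4 - 13*d^2 - 12*d) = (d - 3)*(d + 1)*(d + 4)*(d^3 - d^2 - 12*d) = (d - 4)*(d - 3)*(d + 1)*(d + 4)*(d^2 + 3*d) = d*(d - 4)*(d - 3)*(d + 1)*(d + 4)*(d + 3)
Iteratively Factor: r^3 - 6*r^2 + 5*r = (r)*(r^2 - 6*r + 5) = r*(r - 5)*(r - 1)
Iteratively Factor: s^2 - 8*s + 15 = (s - 5)*(s - 3)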